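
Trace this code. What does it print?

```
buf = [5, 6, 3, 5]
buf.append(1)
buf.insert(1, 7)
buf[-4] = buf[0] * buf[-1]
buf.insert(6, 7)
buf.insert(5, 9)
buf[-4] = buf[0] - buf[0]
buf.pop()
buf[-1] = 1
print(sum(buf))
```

30

append 1 → [5, 6, 3, 5, 1]
insert 7 at 1 → [5, 7, 6, 3, 5, 1]
buf[-4] = buf[0]*buf[-1] = 5*1 = 5 → [5, 7, 5, 3, 5, 1]
insert 7 at 6 → [5, 7, 5, 3, 5, 1, 7]
insert 9 at 5 → [5, 7, 5, 3, 5, 9, 1, 7]
buf[-4] = buf[0]-buf[0] = 5-5 = 0 → [5, 7, 5, 3, 0, 9, 1, 7]
pop() removes 7 → [5, 7, 5, 3, 0, 9, 1]
buf[-1] = 1 → [5, 7, 5, 3, 0, 9, 1]
sum = 30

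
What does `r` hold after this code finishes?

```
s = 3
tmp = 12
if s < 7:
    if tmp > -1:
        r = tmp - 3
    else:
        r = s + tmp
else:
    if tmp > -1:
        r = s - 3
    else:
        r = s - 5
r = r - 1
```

8

s=3, tmp=12
s < 7 is True; tmp > -1 is True
→ r = tmp - 3 = 9
r = 9-1 = 8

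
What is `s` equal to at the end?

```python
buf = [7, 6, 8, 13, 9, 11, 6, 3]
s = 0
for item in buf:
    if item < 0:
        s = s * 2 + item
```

item=7: not <0
item=6: not <0
item=8: not <0
item=13: not <0
item=9: not <0
item=11: not <0
item=6: not <0
item=3: not <0

0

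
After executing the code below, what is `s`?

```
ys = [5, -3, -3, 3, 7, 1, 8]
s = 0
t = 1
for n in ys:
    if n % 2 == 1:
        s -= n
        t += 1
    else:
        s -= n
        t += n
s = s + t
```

n=5: odd, s = 0-5 = -5; t=2
n=-3: odd, s = (-5)-(-3) = -2; t=3
n=-3: odd, s = (-2)-(-3) = 1; t=4
n=3: odd, s = 1-3 = -2; t=5
n=7: odd, s = (-2)-7 = -9; t=6
n=1: odd, s = (-9)-1 = -10; t=7
n=8: not odd, s = (-10)-8 = -18; t=15
s+t = (-18)+15 = -3

-3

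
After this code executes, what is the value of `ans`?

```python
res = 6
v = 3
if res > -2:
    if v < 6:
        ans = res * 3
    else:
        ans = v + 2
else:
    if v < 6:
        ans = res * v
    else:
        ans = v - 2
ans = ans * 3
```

res=6, v=3
res > -2 is True; v < 6 is True
→ ans = res * 3 = 18
ans = 18*3 = 54

54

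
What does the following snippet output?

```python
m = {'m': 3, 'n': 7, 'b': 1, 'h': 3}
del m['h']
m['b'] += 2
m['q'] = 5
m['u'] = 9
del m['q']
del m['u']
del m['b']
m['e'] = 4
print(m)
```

{'m': 3, 'n': 7, 'e': 4}

del 'h' → {'m': 3, 'n': 7, 'b': 1}
m['b'] = 1+2 = 3 → {'m': 3, 'n': 7, 'b': 3}
m['q'] = 5 → {'m': 3, 'n': 7, 'b': 3, 'q': 5}
m['u'] = 9 → {'m': 3, 'n': 7, 'b': 3, 'q': 5, 'u': 9}
del 'q' → {'m': 3, 'n': 7, 'b': 3, 'u': 9}
del 'u' → {'m': 3, 'n': 7, 'b': 3}
del 'b' → {'m': 3, 'n': 7}
m['e'] = 4 → {'m': 3, 'n': 7, 'e': 4}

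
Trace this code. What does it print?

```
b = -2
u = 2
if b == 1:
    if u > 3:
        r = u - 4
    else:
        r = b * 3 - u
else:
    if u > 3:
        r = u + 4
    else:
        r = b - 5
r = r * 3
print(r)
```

-21

b=-2, u=2
b == 1 is False; u > 3 is False
→ r = b - 5 = -7
r = (-7)*3 = -21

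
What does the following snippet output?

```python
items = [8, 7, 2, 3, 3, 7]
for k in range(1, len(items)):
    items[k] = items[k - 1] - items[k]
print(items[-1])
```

k=1: items[1] = 8-7 = 1 → [8, 1, 2, 3, 3, 7]
k=2: items[2] = 1-2 = -1 → [8, 1, -1, 3, 3, 7]
k=3: items[3] = (-1)-3 = -4 → [8, 1, -1, -4, 3, 7]
k=4: items[4] = (-4)-3 = -7 → [8, 1, -1, -4, -7, 7]
k=5: items[5] = (-7)-7 = -14 → [8, 1, -1, -4, -7, -14]

-14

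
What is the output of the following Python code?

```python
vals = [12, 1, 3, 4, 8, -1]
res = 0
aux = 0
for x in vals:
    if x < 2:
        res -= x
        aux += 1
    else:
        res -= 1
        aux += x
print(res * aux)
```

x=12: not <2, res = 0-1 = -1; aux=12
x=1: <2, res = (-1)-1 = -2; aux=13
x=3: not <2, res = (-2)-1 = -3; aux=16
x=4: not <2, res = (-3)-1 = -4; aux=20
x=8: not <2, res = (-4)-1 = -5; aux=28
x=-1: <2, res = (-5)-(-1) = -4; aux=29
res*aux = (-4)*29 = -116

-116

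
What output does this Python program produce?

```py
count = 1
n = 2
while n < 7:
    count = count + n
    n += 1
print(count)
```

n=2: count = 1+2 = 3
n=3: count = 3+3 = 6
n=4: count = 6+4 = 10
n=5: count = 10+5 = 15
n=6: count = 15+6 = 21

21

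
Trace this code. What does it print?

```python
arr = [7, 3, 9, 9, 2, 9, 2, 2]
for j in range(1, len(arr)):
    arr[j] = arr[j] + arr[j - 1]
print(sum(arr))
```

217

j=1: arr[1] = 3+7 = 10 → [7, 10, 9, 9, 2, 9, 2, 2]
j=2: arr[2] = 9+10 = 19 → [7, 10, 19, 9, 2, 9, 2, 2]
j=3: arr[3] = 9+19 = 28 → [7, 10, 19, 28, 2, 9, 2, 2]
j=4: arr[4] = 2+28 = 30 → [7, 10, 19, 28, 30, 9, 2, 2]
j=5: arr[5] = 9+30 = 39 → [7, 10, 19, 28, 30, 39, 2, 2]
j=6: arr[6] = 2+39 = 41 → [7, 10, 19, 28, 30, 39, 41, 2]
j=7: arr[7] = 2+41 = 43 → [7, 10, 19, 28, 30, 39, 41, 43]
sum = 217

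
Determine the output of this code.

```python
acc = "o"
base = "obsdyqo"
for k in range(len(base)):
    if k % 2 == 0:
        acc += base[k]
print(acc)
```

k=0: add 'o' → 'oo'
k=1: skip
k=2: add 's' → 'oos'
k=3: skip
k=4: add 'y' → 'oosy'
k=5: skip
k=6: add 'o' → 'oosyo'

oosyo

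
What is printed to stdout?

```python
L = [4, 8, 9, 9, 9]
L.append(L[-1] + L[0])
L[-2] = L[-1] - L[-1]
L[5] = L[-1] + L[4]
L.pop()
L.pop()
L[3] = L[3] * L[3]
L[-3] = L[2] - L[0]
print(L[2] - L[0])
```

5

append L[-1]+L[0] = 9+4 = 13 → [4, 8, 9, 9, 9, 13]
L[-2] = L[-1]-L[-1] = 13-13 = 0 → [4, 8, 9, 9, 0, 13]
L[5] = L[-1]+L[4] = 13+0 = 13 → [4, 8, 9, 9, 0, 13]
pop() removes 13 → [4, 8, 9, 9, 0]
pop() removes 0 → [4, 8, 9, 9]
L[3] = L[3]*L[3] = 9*9 = 81 → [4, 8, 9, 81]
L[-3] = L[2]-L[0] = 9-4 = 5 → [4, 5, 9, 81]
L[2]-L[0] = 9-4 = 5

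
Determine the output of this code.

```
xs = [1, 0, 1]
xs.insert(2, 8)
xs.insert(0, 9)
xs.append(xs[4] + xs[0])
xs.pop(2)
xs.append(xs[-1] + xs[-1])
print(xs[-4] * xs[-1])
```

160

insert 8 at 2 → [1, 0, 8, 1]
insert 9 at 0 → [9, 1, 0, 8, 1]
append xs[4]+xs[0] = 1+9 = 10 → [9, 1, 0, 8, 1, 10]
pop(2) removes 0 → [9, 1, 8, 1, 10]
append xs[-1]+xs[-1] = 10+10 = 20 → [9, 1, 8, 1, 10, 20]
xs[-4]*xs[-1] = 8*20 = 160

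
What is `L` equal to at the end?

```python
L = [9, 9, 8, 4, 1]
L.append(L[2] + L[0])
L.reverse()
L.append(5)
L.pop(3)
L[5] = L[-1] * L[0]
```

[17, 1, 4, 9, 9, 85]

append L[2]+L[0] = 8+9 = 17 → [9, 9, 8, 4, 1, 17]
reverse → [17, 1, 4, 8, 9, 9]
append 5 → [17, 1, 4, 8, 9, 9, 5]
pop(3) removes 8 → [17, 1, 4, 9, 9, 5]
L[5] = L[-1]*L[0] = 5*17 = 85 → [17, 1, 4, 9, 9, 85]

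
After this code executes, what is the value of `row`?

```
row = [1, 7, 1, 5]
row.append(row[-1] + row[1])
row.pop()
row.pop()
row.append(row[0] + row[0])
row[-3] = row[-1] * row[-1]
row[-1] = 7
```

append row[-1]+row[1] = 5+7 = 12 → [1, 7, 1, 5, 12]
pop() removes 12 → [1, 7, 1, 5]
pop() removes 5 → [1, 7, 1]
append row[0]+row[0] = 1+1 = 2 → [1, 7, 1, 2]
row[-3] = row[-1]*row[-1] = 2*2 = 4 → [1, 4, 1, 2]
row[-1] = 7 → [1, 4, 1, 7]

[1, 4, 1, 7]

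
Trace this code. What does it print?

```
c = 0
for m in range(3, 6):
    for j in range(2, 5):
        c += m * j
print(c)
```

m=3,j=2: c = 0+6 = 6
m=3,j=3: c = 6+9 = 15
m=3,j=4: c = 15+12 = 27
m=4,j=2: c = 27+8 = 35
m=4,j=3: c = 35+12 = 47
m=4,j=4: c = 47+16 = 63
m=5,j=2: c = 63+10 = 73
m=5,j=3: c = 73+15 = 88
m=5,j=4: c = 88+20 = 108

108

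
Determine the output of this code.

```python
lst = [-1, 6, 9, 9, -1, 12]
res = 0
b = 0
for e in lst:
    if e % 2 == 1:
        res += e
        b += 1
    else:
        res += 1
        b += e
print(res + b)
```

e=-1: odd, res = 0+(-1) = -1; b=1
e=6: not odd, res = (-1)+1 = 0; b=7
e=9: odd, res = 0+9 = 9; b=8
e=9: odd, res = 9+9 = 18; b=9
e=-1: odd, res = 18+(-1) = 17; b=10
e=12: not odd, res = 17+1 = 18; b=22
res+b = 18+22 = 40

40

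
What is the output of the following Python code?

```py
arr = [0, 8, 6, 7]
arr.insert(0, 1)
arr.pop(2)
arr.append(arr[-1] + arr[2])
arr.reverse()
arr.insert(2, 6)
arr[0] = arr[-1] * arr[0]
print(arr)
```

insert 1 at 0 → [1, 0, 8, 6, 7]
pop(2) removes 8 → [1, 0, 6, 7]
append arr[-1]+arr[2] = 7+6 = 13 → [1, 0, 6, 7, 13]
reverse → [13, 7, 6, 0, 1]
insert 6 at 2 → [13, 7, 6, 6, 0, 1]
arr[0] = arr[-1]*arr[0] = 1*13 = 13 → [13, 7, 6, 6, 0, 1]

[13, 7, 6, 6, 0, 1]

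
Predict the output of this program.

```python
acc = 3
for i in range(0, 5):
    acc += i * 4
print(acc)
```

i=0: acc = 3+0*4 = 3
i=1: acc = 3+1*4 = 7
i=2: acc = 7+2*4 = 15
i=3: acc = 15+3*4 = 27
i=4: acc = 27+4*4 = 43

43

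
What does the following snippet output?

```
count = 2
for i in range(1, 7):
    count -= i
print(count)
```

-19

i=1: count = 2-1 = 1
i=2: count = 1-2 = -1
i=3: count = (-1)-3 = -4
i=4: count = (-4)-4 = -8
i=5: count = (-8)-5 = -13
i=6: count = (-13)-6 = -19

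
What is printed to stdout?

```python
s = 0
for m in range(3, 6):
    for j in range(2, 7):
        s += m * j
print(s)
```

240

m=3,j=2: s = 0+6 = 6
m=3,j=3: s = 6+9 = 15
m=3,j=4: s = 15+12 = 27
m=3,j=5: s = 27+15 = 42
m=3,j=6: s = 42+18 = 60
m=4,j=2: s = 60+8 = 68
m=4,j=3: s = 68+12 = 80
m=4,j=4: s = 80+16 = 96
m=4,j=5: s = 96+20 = 116
m=4,j=6: s = 116+24 = 140
m=5,j=2: s = 140+10 = 150
m=5,j=3: s = 150+15 = 165
m=5,j=4: s = 165+20 = 185
m=5,j=5: s = 185+25 = 210
m=5,j=6: s = 210+30 = 240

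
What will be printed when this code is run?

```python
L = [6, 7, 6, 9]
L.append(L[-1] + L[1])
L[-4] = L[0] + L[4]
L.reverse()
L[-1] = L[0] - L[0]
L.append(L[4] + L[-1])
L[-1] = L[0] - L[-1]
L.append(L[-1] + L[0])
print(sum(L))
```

101

append L[-1]+L[1] = 9+7 = 16 → [6, 7, 6, 9, 16]
L[-4] = L[0]+L[4] = 6+16 = 22 → [6, 22, 6, 9, 16]
reverse → [16, 9, 6, 22, 6]
L[-1] = L[0]-L[0] = 16-16 = 0 → [16, 9, 6, 22, 0]
append L[4]+L[-1] = 0+0 = 0 → [16, 9, 6, 22, 0, 0]
L[-1] = L[0]-L[-1] = 16-0 = 16 → [16, 9, 6, 22, 0, 16]
append L[-1]+L[0] = 16+16 = 32 → [16, 9, 6, 22, 0, 16, 32]
sum = 101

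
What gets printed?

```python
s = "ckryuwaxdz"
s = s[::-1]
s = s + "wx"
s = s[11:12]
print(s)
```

x

reverse → 'zdxawuyrkc'
+ 'wx' → 'zdxawuyrkcwx'
slice [11:12] → 'x'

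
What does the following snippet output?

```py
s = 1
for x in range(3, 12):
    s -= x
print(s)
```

-62

x=3: s = 1-3 = -2
x=4: s = (-2)-4 = -6
x=5: s = (-6)-5 = -11
x=6: s = (-11)-6 = -17
x=7: s = (-17)-7 = -24
x=8: s = (-24)-8 = -32
x=9: s = (-32)-9 = -41
x=10: s = (-41)-10 = -51
x=11: s = (-51)-11 = -62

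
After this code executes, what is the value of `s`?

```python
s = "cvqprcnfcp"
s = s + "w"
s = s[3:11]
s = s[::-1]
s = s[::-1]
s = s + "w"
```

+ 'w' → 'cvqprcnfcpw'
slice [3:11] → 'prcnfcpw'
reverse → 'wpcfncrp'
reverse → 'prcnfcpw'
+ 'w' → 'prcnfcpww'

'prcnfcpww'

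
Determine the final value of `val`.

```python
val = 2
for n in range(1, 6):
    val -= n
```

-13

n=1: val = 2-1 = 1
n=2: val = 1-2 = -1
n=3: val = (-1)-3 = -4
n=4: val = (-4)-4 = -8
n=5: val = (-8)-5 = -13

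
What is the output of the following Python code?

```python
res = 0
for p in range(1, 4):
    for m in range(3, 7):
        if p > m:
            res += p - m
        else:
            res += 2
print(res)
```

p=1,m=3: not 1>3, res = 0+2 = 2
p=1,m=4: not 1>4, res = 2+2 = 4
p=1,m=5: not 1>5, res = 4+2 = 6
p=1,m=6: not 1>6, res = 6+2 = 8
p=2,m=3: not 2>3, res = 8+2 = 10
p=2,m=4: not 2>4, res = 10+2 = 12
p=2,m=5: not 2>5, res = 12+2 = 14
p=2,m=6: not 2>6, res = 14+2 = 16
p=3,m=3: not 3>3, res = 16+2 = 18
p=3,m=4: not 3>4, res = 18+2 = 20
p=3,m=5: not 3>5, res = 20+2 = 22
p=3,m=6: not 3>6, res = 22+2 = 24

24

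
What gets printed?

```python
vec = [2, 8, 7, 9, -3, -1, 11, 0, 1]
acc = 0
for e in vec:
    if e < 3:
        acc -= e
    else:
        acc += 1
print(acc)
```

e=2: <3, acc = 0-2 = -2
e=8: not <3, acc = (-2)+1 = -1
e=7: not <3, acc = (-1)+1 = 0
e=9: not <3, acc = 0+1 = 1
e=-3: <3, acc = 1-(-3) = 4
e=-1: <3, acc = 4-(-1) = 5
e=11: not <3, acc = 5+1 = 6
e=0: <3, acc = 6-0 = 6
e=1: <3, acc = 6-1 = 5

5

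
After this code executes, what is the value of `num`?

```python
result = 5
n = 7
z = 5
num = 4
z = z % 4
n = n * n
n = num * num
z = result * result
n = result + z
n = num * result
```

z = 5%4 = 1
n = 7*7 = 49
n = 4*4 = 16
z = 5*5 = 25
n = 5+25 = 30
n = 4*5 = 20

4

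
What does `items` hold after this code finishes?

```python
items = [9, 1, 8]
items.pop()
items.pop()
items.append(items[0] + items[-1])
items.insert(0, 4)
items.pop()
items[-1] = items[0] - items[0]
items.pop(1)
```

[4]

pop() removes 8 → [9, 1]
pop() removes 1 → [9]
append items[0]+items[-1] = 9+9 = 18 → [9, 18]
insert 4 at 0 → [4, 9, 18]
pop() removes 18 → [4, 9]
items[-1] = items[0]-items[0] = 4-4 = 0 → [4, 0]
pop(1) removes 0 → [4]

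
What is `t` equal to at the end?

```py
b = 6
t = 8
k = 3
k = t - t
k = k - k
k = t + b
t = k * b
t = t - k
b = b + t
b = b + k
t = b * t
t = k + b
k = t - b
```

104

k = 8-8 = 0
k = 0-0 = 0
k = 8+6 = 14
t = 14*6 = 84
t = 84-14 = 70
b = 6+70 = 76
b = 76+14 = 90
t = 90*70 = 6300
t = 14+90 = 104
k = 104-90 = 14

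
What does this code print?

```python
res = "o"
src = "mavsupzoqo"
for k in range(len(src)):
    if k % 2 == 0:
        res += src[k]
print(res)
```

omvuzq

k=0: add 'm' → 'om'
k=1: skip
k=2: add 'v' → 'omv'
k=3: skip
k=4: add 'u' → 'omvu'
k=5: skip
k=6: add 'z' → 'omvuz'
k=7: skip
k=8: add 'q' → 'omvuzq'
k=9: skip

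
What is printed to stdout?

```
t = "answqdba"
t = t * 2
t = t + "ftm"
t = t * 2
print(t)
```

answqdbaanswqdbaftmanswqdbaanswqdbaftm

repeat ×2 → 'answqdbaanswqdba'
+ 'ftm' → 'answqdbaanswqdbaftm'
repeat ×2 → 'answqdbaanswqdbaftmanswqdbaanswqdbaftm'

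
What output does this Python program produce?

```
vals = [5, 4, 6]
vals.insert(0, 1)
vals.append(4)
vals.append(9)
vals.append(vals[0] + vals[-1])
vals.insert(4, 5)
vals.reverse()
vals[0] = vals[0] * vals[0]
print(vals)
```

[100, 9, 4, 5, 6, 4, 5, 1]

insert 1 at 0 → [1, 5, 4, 6]
append 4 → [1, 5, 4, 6, 4]
append 9 → [1, 5, 4, 6, 4, 9]
append vals[0]+vals[-1] = 1+9 = 10 → [1, 5, 4, 6, 4, 9, 10]
insert 5 at 4 → [1, 5, 4, 6, 5, 4, 9, 10]
reverse → [10, 9, 4, 5, 6, 4, 5, 1]
vals[0] = vals[0]*vals[0] = 10*10 = 100 → [100, 9, 4, 5, 6, 4, 5, 1]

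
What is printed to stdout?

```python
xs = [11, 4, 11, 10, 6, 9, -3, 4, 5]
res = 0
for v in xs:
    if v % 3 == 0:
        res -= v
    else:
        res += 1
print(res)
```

-6

v=11: not %3==0, res = 0+1 = 1
v=4: not %3==0, res = 1+1 = 2
v=11: not %3==0, res = 2+1 = 3
v=10: not %3==0, res = 3+1 = 4
v=6: %3==0, res = 4-6 = -2
v=9: %3==0, res = (-2)-9 = -11
v=-3: %3==0, res = (-11)-(-3) = -8
v=4: not %3==0, res = (-8)+1 = -7
v=5: not %3==0, res = (-7)+1 = -6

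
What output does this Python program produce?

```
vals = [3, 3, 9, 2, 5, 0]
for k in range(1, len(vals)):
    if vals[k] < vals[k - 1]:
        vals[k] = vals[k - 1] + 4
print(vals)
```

[3, 3, 9, 13, 17, 21]

k=1: 3>=3, unchanged → [3, 3, 9, 2, 5, 0]
k=2: 9>=3, unchanged → [3, 3, 9, 2, 5, 0]
k=3: 2<9, vals[3] = 9+4 = 13 → [3, 3, 9, 13, 5, 0]
k=4: 5<13, vals[4] = 13+4 = 17 → [3, 3, 9, 13, 17, 0]
k=5: 0<17, vals[5] = 17+4 = 21 → [3, 3, 9, 13, 17, 21]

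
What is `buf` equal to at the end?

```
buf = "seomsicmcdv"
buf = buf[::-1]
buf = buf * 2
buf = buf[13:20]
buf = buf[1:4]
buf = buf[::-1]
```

'icm'

reverse → 'vdcmcismoes'
repeat ×2 → 'vdcmcismoesvdcmcismoes'
slice [13:20] → 'cmcismo'
slice [1:4] → 'mci'
reverse → 'icm'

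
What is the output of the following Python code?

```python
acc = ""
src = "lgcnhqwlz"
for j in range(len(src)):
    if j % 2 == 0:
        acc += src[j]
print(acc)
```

j=0: add 'l' → 'l'
j=1: skip
j=2: add 'c' → 'lc'
j=3: skip
j=4: add 'h' → 'lch'
j=5: skip
j=6: add 'w' → 'lchw'
j=7: skip
j=8: add 'z' → 'lchwz'

lchwz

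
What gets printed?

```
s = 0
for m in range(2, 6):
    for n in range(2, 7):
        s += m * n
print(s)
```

m=2,n=2: s = 0+4 = 4
m=2,n=3: s = 4+6 = 10
m=2,n=4: s = 10+8 = 18
m=2,n=5: s = 18+10 = 28
m=2,n=6: s = 28+12 = 40
m=3,n=2: s = 40+6 = 46
m=3,n=3: s = 46+9 = 55
m=3,n=4: s = 55+12 = 67
m=3,n=5: s = 67+15 = 82
m=3,n=6: s = 82+18 = 100
m=4,n=2: s = 100+8 = 108
m=4,n=3: s = 108+12 = 120
m=4,n=4: s = 120+16 = 136
m=4,n=5: s = 136+20 = 156
m=4,n=6: s = 156+24 = 180
m=5,n=2: s = 180+10 = 190
m=5,n=3: s = 190+15 = 205
m=5,n=4: s = 205+20 = 225
m=5,n=5: s = 225+25 = 250
m=5,n=6: s = 250+30 = 280

280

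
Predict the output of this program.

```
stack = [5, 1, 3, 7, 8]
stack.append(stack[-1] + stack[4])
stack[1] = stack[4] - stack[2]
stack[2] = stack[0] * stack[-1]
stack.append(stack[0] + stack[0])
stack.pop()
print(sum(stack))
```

append stack[-1]+stack[4] = 8+8 = 16 → [5, 1, 3, 7, 8, 16]
stack[1] = stack[4]-stack[2] = 8-3 = 5 → [5, 5, 3, 7, 8, 16]
stack[2] = stack[0]*stack[-1] = 5*16 = 80 → [5, 5, 80, 7, 8, 16]
append stack[0]+stack[0] = 5+5 = 10 → [5, 5, 80, 7, 8, 16, 10]
pop() removes 10 → [5, 5, 80, 7, 8, 16]
sum = 121

121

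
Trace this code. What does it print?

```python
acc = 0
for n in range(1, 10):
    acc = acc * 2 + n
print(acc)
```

1013

n=1: acc = 0*2+1 = 1
n=2: acc = 1*2+2 = 4
n=3: acc = 4*2+3 = 11
n=4: acc = 11*2+4 = 26
n=5: acc = 26*2+5 = 57
n=6: acc = 57*2+6 = 120
n=7: acc = 120*2+7 = 247
n=8: acc = 247*2+8 = 502
n=9: acc = 502*2+9 = 1013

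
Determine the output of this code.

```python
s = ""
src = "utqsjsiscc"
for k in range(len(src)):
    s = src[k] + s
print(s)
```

ccsisjsqtu

k=0: prepend 'u' → 'u'
k=1: prepend 't' → 'tu'
k=2: prepend 'q' → 'qtu'
k=3: prepend 's' → 'sqtu'
k=4: prepend 'j' → 'jsqtu'
k=5: prepend 's' → 'sjsqtu'
k=6: prepend 'i' → 'isjsqtu'
k=7: prepend 's' → 'sisjsqtu'
k=8: prepend 'c' → 'csisjsqtu'
k=9: prepend 'c' → 'ccsisjsqtu'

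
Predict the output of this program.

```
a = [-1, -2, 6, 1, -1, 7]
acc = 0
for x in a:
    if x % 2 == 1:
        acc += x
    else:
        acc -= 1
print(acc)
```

4

x=-1: odd, acc = 0+(-1) = -1
x=-2: not odd, acc = (-1)-1 = -2
x=6: not odd, acc = (-2)-1 = -3
x=1: odd, acc = (-3)+1 = -2
x=-1: odd, acc = (-2)+(-1) = -3
x=7: odd, acc = (-3)+7 = 4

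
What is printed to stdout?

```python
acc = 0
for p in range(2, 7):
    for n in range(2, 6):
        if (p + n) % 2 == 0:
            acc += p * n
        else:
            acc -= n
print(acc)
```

p=2,n=2: even sum, acc = 0+4 = 4
p=2,n=3: odd sum, acc = 4-3 = 1
p=2,n=4: even sum, acc = 1+8 = 9
p=2,n=5: odd sum, acc = 9-5 = 4
p=3,n=2: odd sum, acc = 4-2 = 2
p=3,n=3: even sum, acc = 2+9 = 11
p=3,n=4: odd sum, acc = 11-4 = 7
p=3,n=5: even sum, acc = 7+15 = 22
p=4,n=2: even sum, acc = 22+8 = 30
p=4,n=3: odd sum, acc = 30-3 = 27
p=4,n=4: even sum, acc = 27+16 = 43
p=4,n=5: odd sum, acc = 43-5 = 38
p=5,n=2: odd sum, acc = 38-2 = 36
p=5,n=3: even sum, acc = 36+15 = 51
p=5,n=4: odd sum, acc = 51-4 = 47
p=5,n=5: even sum, acc = 47+25 = 72
p=6,n=2: even sum, acc = 72+12 = 84
p=6,n=3: odd sum, acc = 84-3 = 81
p=6,n=4: even sum, acc = 81+24 = 105
p=6,n=5: odd sum, acc = 105-5 = 100

100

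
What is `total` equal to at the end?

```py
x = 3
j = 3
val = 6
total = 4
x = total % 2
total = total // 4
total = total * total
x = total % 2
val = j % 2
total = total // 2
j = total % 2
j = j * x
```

0

x = 4%2 = 0
total = 4//4 = 1
total = 1*1 = 1
x = 1%2 = 1
val = 3%2 = 1
total = 1//2 = 0
j = 0%2 = 0
j = 0*1 = 0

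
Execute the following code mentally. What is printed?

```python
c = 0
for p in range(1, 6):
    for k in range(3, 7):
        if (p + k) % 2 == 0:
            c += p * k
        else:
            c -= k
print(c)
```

86

p=1,k=3: even sum, c = 0+3 = 3
p=1,k=4: odd sum, c = 3-4 = -1
p=1,k=5: even sum, c = (-1)+5 = 4
p=1,k=6: odd sum, c = 4-6 = -2
p=2,k=3: odd sum, c = (-2)-3 = -5
p=2,k=4: even sum, c = (-5)+8 = 3
p=2,k=5: odd sum, c = 3-5 = -2
p=2,k=6: even sum, c = (-2)+12 = 10
p=3,k=3: even sum, c = 10+9 = 19
p=3,k=4: odd sum, c = 19-4 = 15
p=3,k=5: even sum, c = 15+15 = 30
p=3,k=6: odd sum, c = 30-6 = 24
p=4,k=3: odd sum, c = 24-3 = 21
p=4,k=4: even sum, c = 21+16 = 37
p=4,k=5: odd sum, c = 37-5 = 32
p=4,k=6: even sum, c = 32+24 = 56
p=5,k=3: even sum, c = 56+15 = 71
p=5,k=4: odd sum, c = 71-4 = 67
p=5,k=5: even sum, c = 67+25 = 92
p=5,k=6: odd sum, c = 92-6 = 86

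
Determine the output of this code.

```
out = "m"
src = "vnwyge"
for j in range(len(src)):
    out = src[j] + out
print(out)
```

j=0: prepend 'v' → 'vm'
j=1: prepend 'n' → 'nvm'
j=2: prepend 'w' → 'wnvm'
j=3: prepend 'y' → 'ywnvm'
j=4: prepend 'g' → 'gywnvm'
j=5: prepend 'e' → 'egywnvm'

egywnvm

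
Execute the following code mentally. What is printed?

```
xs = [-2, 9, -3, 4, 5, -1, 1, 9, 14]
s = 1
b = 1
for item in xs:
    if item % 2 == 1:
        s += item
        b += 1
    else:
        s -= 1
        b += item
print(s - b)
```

-5

item=-2: not odd, s = 1-1 = 0; b=-1
item=9: odd, s = 0+9 = 9; b=0
item=-3: odd, s = 9+(-3) = 6; b=1
item=4: not odd, s = 6-1 = 5; b=5
item=5: odd, s = 5+5 = 10; b=6
item=-1: odd, s = 10+(-1) = 9; b=7
item=1: odd, s = 9+1 = 10; b=8
item=9: odd, s = 10+9 = 19; b=9
item=14: not odd, s = 19-1 = 18; b=23
s-b = 18-23 = -5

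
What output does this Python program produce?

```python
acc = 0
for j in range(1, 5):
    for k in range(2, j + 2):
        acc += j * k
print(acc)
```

j=1,k=2: acc = 0+2 = 2
j=2,k=2: acc = 2+4 = 6
j=2,k=3: acc = 6+6 = 12
j=3,k=2: acc = 12+6 = 18
j=3,k=3: acc = 18+9 = 27
j=3,k=4: acc = 27+12 = 39
j=4,k=2: acc = 39+8 = 47
j=4,k=3: acc = 47+12 = 59
j=4,k=4: acc = 59+16 = 75
j=4,k=5: acc = 75+20 = 95

95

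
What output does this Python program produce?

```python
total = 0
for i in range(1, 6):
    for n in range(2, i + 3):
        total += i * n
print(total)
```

280

i=1,n=2: total = 0+2 = 2
i=1,n=3: total = 2+3 = 5
i=2,n=2: total = 5+4 = 9
i=2,n=3: total = 9+6 = 15
i=2,n=4: total = 15+8 = 23
i=3,n=2: total = 23+6 = 29
i=3,n=3: total = 29+9 = 38
i=3,n=4: total = 38+12 = 50
i=3,n=5: total = 50+15 = 65
i=4,n=2: total = 65+8 = 73
i=4,n=3: total = 73+12 = 85
i=4,n=4: total = 85+16 = 101
i=4,n=5: total = 101+20 = 121
i=4,n=6: total = 121+24 = 145
i=5,n=2: total = 145+10 = 155
i=5,n=3: total = 155+15 = 170
i=5,n=4: total = 170+20 = 190
i=5,n=5: total = 190+25 = 215
i=5,n=6: total = 215+30 = 245
i=5,n=7: total = 245+35 = 280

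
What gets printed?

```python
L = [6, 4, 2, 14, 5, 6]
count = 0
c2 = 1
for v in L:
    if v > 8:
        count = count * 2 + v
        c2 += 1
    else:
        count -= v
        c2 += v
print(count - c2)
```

-46

v=6: not >8, count = 0-6 = -6; c2=7
v=4: not >8, count = (-6)-4 = -10; c2=11
v=2: not >8, count = (-10)-2 = -12; c2=13
v=14: >8, count = (-12)*2+14 = -10; c2=14
v=5: not >8, count = (-10)-5 = -15; c2=19
v=6: not >8, count = (-15)-6 = -21; c2=25
count-c2 = (-21)-25 = -46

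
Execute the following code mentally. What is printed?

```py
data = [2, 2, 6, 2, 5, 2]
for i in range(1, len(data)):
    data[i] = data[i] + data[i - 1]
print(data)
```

[2, 4, 10, 12, 17, 19]

i=1: data[1] = 2+2 = 4 → [2, 4, 6, 2, 5, 2]
i=2: data[2] = 6+4 = 10 → [2, 4, 10, 2, 5, 2]
i=3: data[3] = 2+10 = 12 → [2, 4, 10, 12, 5, 2]
i=4: data[4] = 5+12 = 17 → [2, 4, 10, 12, 17, 2]
i=5: data[5] = 2+17 = 19 → [2, 4, 10, 12, 17, 19]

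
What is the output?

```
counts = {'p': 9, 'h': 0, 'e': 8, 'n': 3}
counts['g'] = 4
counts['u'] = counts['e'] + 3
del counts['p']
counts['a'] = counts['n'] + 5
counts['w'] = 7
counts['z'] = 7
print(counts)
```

counts['g'] = 4 → {'p': 9, 'h': 0, 'e': 8, 'n': 3, 'g': 4}
counts['u'] = counts['e']+3 = 11 → {'p': 9, 'h': 0, 'e': 8, 'n': 3, 'g': 4, 'u': 11}
del 'p' → {'h': 0, 'e': 8, 'n': 3, 'g': 4, 'u': 11}
counts['a'] = counts['n']+5 = 8 → {'h': 0, 'e': 8, 'n': 3, 'g': 4, 'u': 11, 'a': 8}
counts['w'] = 7 → {'h': 0, 'e': 8, 'n': 3, 'g': 4, 'u': 11, 'a': 8, 'w': 7}
counts['z'] = 7 → {'h': 0, 'e': 8, 'n': 3, 'g': 4, 'u': 11, 'a': 8, 'w': 7, 'z': 7}

{'h': 0, 'e': 8, 'n': 3, 'g': 4, 'u': 11, 'a': 8, 'w': 7, 'z': 7}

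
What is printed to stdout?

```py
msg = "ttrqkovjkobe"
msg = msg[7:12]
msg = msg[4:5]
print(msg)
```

slice [7:12] → 'jkobe'
slice [4:5] → 'e'

e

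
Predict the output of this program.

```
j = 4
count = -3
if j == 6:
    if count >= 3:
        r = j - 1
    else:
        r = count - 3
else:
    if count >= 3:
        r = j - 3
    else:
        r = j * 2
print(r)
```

j=4, count=-3
j == 6 is False; count >= 3 is False
→ r = j * 2 = 8

8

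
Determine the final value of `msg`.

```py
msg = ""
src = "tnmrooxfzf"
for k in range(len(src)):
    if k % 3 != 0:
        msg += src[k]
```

k=0: skip
k=1: add 'n' → 'n'
k=2: add 'm' → 'nm'
k=3: skip
k=4: add 'o' → 'nmo'
k=5: add 'o' → 'nmoo'
k=6: skip
k=7: add 'f' → 'nmoof'
k=8: add 'z' → 'nmoofz'
k=9: skip

'nmoofz'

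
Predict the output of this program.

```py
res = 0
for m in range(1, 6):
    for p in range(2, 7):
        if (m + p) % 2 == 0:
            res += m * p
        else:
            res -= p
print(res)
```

m=1,p=2: odd sum, res = 0-2 = -2
m=1,p=3: even sum, res = (-2)+3 = 1
m=1,p=4: odd sum, res = 1-4 = -3
m=1,p=5: even sum, res = (-3)+5 = 2
m=1,p=6: odd sum, res = 2-6 = -4
m=2,p=2: even sum, res = (-4)+4 = 0
m=2,p=3: odd sum, res = 0-3 = -3
m=2,p=4: even sum, res = (-3)+8 = 5
m=2,p=5: odd sum, res = 5-5 = 0
m=2,p=6: even sum, res = 0+12 = 12
m=3,p=2: odd sum, res = 12-2 = 10
m=3,p=3: even sum, res = 10+9 = 19
m=3,p=4: odd sum, res = 19-4 = 15
m=3,p=5: even sum, res = 15+15 = 30
m=3,p=6: odd sum, res = 30-6 = 24
m=4,p=2: even sum, res = 24+8 = 32
m=4,p=3: odd sum, res = 32-3 = 29
m=4,p=4: even sum, res = 29+16 = 45
m=4,p=5: odd sum, res = 45-5 = 40
m=4,p=6: even sum, res = 40+24 = 64
m=5,p=2: odd sum, res = 64-2 = 62
m=5,p=3: even sum, res = 62+15 = 77
m=5,p=4: odd sum, res = 77-4 = 73
m=5,p=5: even sum, res = 73+25 = 98
m=5,p=6: odd sum, res = 98-6 = 92

92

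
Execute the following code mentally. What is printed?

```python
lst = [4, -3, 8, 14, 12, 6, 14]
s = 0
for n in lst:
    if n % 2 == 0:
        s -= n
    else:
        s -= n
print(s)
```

-55

n=4: even, s = 0-4 = -4
n=-3: not even, s = (-4)-(-3) = -1
n=8: even, s = (-1)-8 = -9
n=14: even, s = (-9)-14 = -23
n=12: even, s = (-23)-12 = -35
n=6: even, s = (-35)-6 = -41
n=14: even, s = (-41)-14 = -55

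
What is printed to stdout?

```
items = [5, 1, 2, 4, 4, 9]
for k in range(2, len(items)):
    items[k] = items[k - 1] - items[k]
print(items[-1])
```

-18

k=2: items[2] = 1-2 = -1 → [5, 1, -1, 4, 4, 9]
k=3: items[3] = (-1)-4 = -5 → [5, 1, -1, -5, 4, 9]
k=4: items[4] = (-5)-4 = -9 → [5, 1, -1, -5, -9, 9]
k=5: items[5] = (-9)-9 = -18 → [5, 1, -1, -5, -9, -18]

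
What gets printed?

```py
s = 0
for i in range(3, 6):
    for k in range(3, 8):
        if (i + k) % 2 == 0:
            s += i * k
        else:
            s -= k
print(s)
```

i=3,k=3: even sum, s = 0+9 = 9
i=3,k=4: odd sum, s = 9-4 = 5
i=3,k=5: even sum, s = 5+15 = 20
i=3,k=6: odd sum, s = 20-6 = 14
i=3,k=7: even sum, s = 14+21 = 35
i=4,k=3: odd sum, s = 35-3 = 32
i=4,k=4: even sum, s = 32+16 = 48
i=4,k=5: odd sum, s = 48-5 = 43
i=4,k=6: even sum, s = 43+24 = 67
i=4,k=7: odd sum, s = 67-7 = 60
i=5,k=3: even sum, s = 60+15 = 75
i=5,k=4: odd sum, s = 75-4 = 71
i=5,k=5: even sum, s = 71+25 = 96
i=5,k=6: odd sum, s = 96-6 = 90
i=5,k=7: even sum, s = 90+35 = 125

125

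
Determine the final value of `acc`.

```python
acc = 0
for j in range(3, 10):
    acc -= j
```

-42

j=3: acc = 0-3 = -3
j=4: acc = (-3)-4 = -7
j=5: acc = (-7)-5 = -12
j=6: acc = (-12)-6 = -18
j=7: acc = (-18)-7 = -25
j=8: acc = (-25)-8 = -33
j=9: acc = (-33)-9 = -42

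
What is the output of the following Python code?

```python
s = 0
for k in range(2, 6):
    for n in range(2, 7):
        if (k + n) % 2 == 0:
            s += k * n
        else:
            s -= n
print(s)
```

k=2,n=2: even sum, s = 0+4 = 4
k=2,n=3: odd sum, s = 4-3 = 1
k=2,n=4: even sum, s = 1+8 = 9
k=2,n=5: odd sum, s = 9-5 = 4
k=2,n=6: even sum, s = 4+12 = 16
k=3,n=2: odd sum, s = 16-2 = 14
k=3,n=3: even sum, s = 14+9 = 23
k=3,n=4: odd sum, s = 23-4 = 19
k=3,n=5: even sum, s = 19+15 = 34
k=3,n=6: odd sum, s = 34-6 = 28
k=4,n=2: even sum, s = 28+8 = 36
k=4,n=3: odd sum, s = 36-3 = 33
k=4,n=4: even sum, s = 33+16 = 49
k=4,n=5: odd sum, s = 49-5 = 44
k=4,n=6: even sum, s = 44+24 = 68
k=5,n=2: odd sum, s = 68-2 = 66
k=5,n=3: even sum, s = 66+15 = 81
k=5,n=4: odd sum, s = 81-4 = 77
k=5,n=5: even sum, s = 77+25 = 102
k=5,n=6: odd sum, s = 102-6 = 96

96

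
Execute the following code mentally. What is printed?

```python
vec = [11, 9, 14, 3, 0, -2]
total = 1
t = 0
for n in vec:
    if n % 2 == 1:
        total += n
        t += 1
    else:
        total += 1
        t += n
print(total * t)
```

405

n=11: odd, total = 1+11 = 12; t=1
n=9: odd, total = 12+9 = 21; t=2
n=14: not odd, total = 21+1 = 22; t=16
n=3: odd, total = 22+3 = 25; t=17
n=0: not odd, total = 25+1 = 26; t=17
n=-2: not odd, total = 26+1 = 27; t=15
total*t = 27*15 = 405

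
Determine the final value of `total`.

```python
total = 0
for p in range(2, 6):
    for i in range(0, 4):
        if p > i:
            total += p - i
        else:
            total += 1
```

p=2,i=0: 2>0, total = 0+2 = 2
p=2,i=1: 2>1, total = 2+1 = 3
p=2,i=2: not 2>2, total = 3+1 = 4
p=2,i=3: not 2>3, total = 4+1 = 5
p=3,i=0: 3>0, total = 5+3 = 8
p=3,i=1: 3>1, total = 8+2 = 10
p=3,i=2: 3>2, total = 10+1 = 11
p=3,i=3: not 3>3, total = 11+1 = 12
p=4,i=0: 4>0, total = 12+4 = 16
p=4,i=1: 4>1, total = 16+3 = 19
p=4,i=2: 4>2, total = 19+2 = 21
p=4,i=3: 4>3, total = 21+1 = 22
p=5,i=0: 5>0, total = 22+5 = 27
p=5,i=1: 5>1, total = 27+4 = 31
p=5,i=2: 5>2, total = 31+3 = 34
p=5,i=3: 5>3, total = 34+2 = 36

36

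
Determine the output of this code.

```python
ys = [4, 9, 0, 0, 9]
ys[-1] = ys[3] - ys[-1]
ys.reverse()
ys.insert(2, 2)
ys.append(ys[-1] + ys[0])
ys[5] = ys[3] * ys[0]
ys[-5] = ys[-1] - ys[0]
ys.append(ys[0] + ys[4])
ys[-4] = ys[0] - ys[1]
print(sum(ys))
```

-19

ys[-1] = ys[3]-ys[-1] = 0-9 = -9 → [4, 9, 0, 0, -9]
reverse → [-9, 0, 0, 9, 4]
insert 2 at 2 → [-9, 0, 2, 0, 9, 4]
append ys[-1]+ys[0] = 4+(-9) = -5 → [-9, 0, 2, 0, 9, 4, -5]
ys[5] = ys[3]*ys[0] = 0*(-9) = 0 → [-9, 0, 2, 0, 9, 0, -5]
ys[-5] = ys[-1]-ys[0] = (-5)-(-9) = 4 → [-9, 0, 4, 0, 9, 0, -5]
append ys[0]+ys[4] = (-9)+9 = 0 → [-9, 0, 4, 0, 9, 0, -5, 0]
ys[-4] = ys[0]-ys[1] = (-9)-0 = -9 → [-9, 0, 4, 0, -9, 0, -5, 0]
sum = -19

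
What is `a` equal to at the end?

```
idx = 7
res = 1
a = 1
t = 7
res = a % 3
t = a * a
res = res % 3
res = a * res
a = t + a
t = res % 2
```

2

res = 1%3 = 1
t = 1*1 = 1
res = 1%3 = 1
res = 1*1 = 1
a = 1+1 = 2
t = 1%2 = 1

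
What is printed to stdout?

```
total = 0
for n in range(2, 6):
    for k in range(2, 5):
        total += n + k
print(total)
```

78

n=2,k=2: total = 0+4 = 4
n=2,k=3: total = 4+5 = 9
n=2,k=4: total = 9+6 = 15
n=3,k=2: total = 15+5 = 20
n=3,k=3: total = 20+6 = 26
n=3,k=4: total = 26+7 = 33
n=4,k=2: total = 33+6 = 39
n=4,k=3: total = 39+7 = 46
n=4,k=4: total = 46+8 = 54
n=5,k=2: total = 54+7 = 61
n=5,k=3: total = 61+8 = 69
n=5,k=4: total = 69+9 = 78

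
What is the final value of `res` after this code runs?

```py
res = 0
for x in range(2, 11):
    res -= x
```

-54

x=2: res = 0-2 = -2
x=3: res = (-2)-3 = -5
x=4: res = (-5)-4 = -9
x=5: res = (-9)-5 = -14
x=6: res = (-14)-6 = -20
x=7: res = (-20)-7 = -27
x=8: res = (-27)-8 = -35
x=9: res = (-35)-9 = -44
x=10: res = (-44)-10 = -54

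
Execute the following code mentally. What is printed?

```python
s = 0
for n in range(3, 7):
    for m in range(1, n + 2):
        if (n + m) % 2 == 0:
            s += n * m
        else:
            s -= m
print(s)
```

110

n=3,m=1: even sum, s = 0+3 = 3
n=3,m=2: odd sum, s = 3-2 = 1
n=3,m=3: even sum, s = 1+9 = 10
n=3,m=4: odd sum, s = 10-4 = 6
n=4,m=1: odd sum, s = 6-1 = 5
n=4,m=2: even sum, s = 5+8 = 13
n=4,m=3: odd sum, s = 13-3 = 10
n=4,m=4: even sum, s = 10+16 = 26
n=4,m=5: odd sum, s = 26-5 = 21
n=5,m=1: even sum, s = 21+5 = 26
n=5,m=2: odd sum, s = 26-2 = 24
n=5,m=3: even sum, s = 24+15 = 39
n=5,m=4: odd sum, s = 39-4 = 35
n=5,m=5: even sum, s = 35+25 = 60
n=5,m=6: odd sum, s = 60-6 = 54
n=6,m=1: odd sum, s = 54-1 = 53
n=6,m=2: even sum, s = 53+12 = 65
n=6,m=3: odd sum, s = 65-3 = 62
n=6,m=4: even sum, s = 62+24 = 86
n=6,m=5: odd sum, s = 86-5 = 81
n=6,m=6: even sum, s = 81+36 = 117
n=6,m=7: odd sum, s = 117-7 = 110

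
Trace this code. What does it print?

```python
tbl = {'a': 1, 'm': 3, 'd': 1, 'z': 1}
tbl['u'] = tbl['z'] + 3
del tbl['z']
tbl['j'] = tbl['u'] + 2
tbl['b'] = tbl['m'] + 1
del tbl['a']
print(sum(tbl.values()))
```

tbl['u'] = tbl['z']+3 = 4 → {'a': 1, 'm': 3, 'd': 1, 'z': 1, 'u': 4}
del 'z' → {'a': 1, 'm': 3, 'd': 1, 'u': 4}
tbl['j'] = tbl['u']+2 = 6 → {'a': 1, 'm': 3, 'd': 1, 'u': 4, 'j': 6}
tbl['b'] = tbl['m']+1 = 4 → {'a': 1, 'm': 3, 'd': 1, 'u': 4, 'j': 6, 'b': 4}
del 'a' → {'m': 3, 'd': 1, 'u': 4, 'j': 6, 'b': 4}
sum of values = 18

18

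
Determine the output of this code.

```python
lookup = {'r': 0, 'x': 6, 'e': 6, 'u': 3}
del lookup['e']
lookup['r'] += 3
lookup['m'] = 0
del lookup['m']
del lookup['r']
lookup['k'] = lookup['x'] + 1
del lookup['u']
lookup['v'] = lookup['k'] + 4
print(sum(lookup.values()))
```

24

del 'e' → {'r': 0, 'x': 6, 'u': 3}
lookup['r'] = 0+3 = 3 → {'r': 3, 'x': 6, 'u': 3}
lookup['m'] = 0 → {'r': 3, 'x': 6, 'u': 3, 'm': 0}
del 'm' → {'r': 3, 'x': 6, 'u': 3}
del 'r' → {'x': 6, 'u': 3}
lookup['k'] = lookup['x']+1 = 7 → {'x': 6, 'u': 3, 'k': 7}
del 'u' → {'x': 6, 'k': 7}
lookup['v'] = lookup['k']+4 = 11 → {'x': 6, 'k': 7, 'v': 11}
sum of values = 24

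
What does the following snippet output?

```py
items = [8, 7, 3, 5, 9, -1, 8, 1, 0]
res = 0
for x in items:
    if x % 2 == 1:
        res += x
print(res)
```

x=8: not odd
x=7: odd, res = 0+7 = 7
x=3: odd, res = 7+3 = 10
x=5: odd, res = 10+5 = 15
x=9: odd, res = 15+9 = 24
x=-1: odd, res = 24+(-1) = 23
x=8: not odd
x=1: odd, res = 23+1 = 24
x=0: not odd

24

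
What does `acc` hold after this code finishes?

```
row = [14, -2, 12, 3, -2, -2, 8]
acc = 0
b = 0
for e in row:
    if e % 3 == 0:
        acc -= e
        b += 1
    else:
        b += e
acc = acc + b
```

3

e=14: not %3==0; b=14
e=-2: not %3==0; b=12
e=12: %3==0, acc = 0-12 = -12; b=13
e=3: %3==0, acc = (-12)-3 = -15; b=14
e=-2: not %3==0; b=12
e=-2: not %3==0; b=10
e=8: not %3==0; b=18
acc+b = (-15)+18 = 3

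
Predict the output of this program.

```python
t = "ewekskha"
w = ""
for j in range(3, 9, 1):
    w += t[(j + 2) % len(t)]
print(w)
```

khaewe

j=3: add t[5]='k' → 'k'
j=4: add t[6]='h' → 'kh'
j=5: add t[7]='a' → 'kha'
j=6: add t[0]='e' → 'khae'
j=7: add t[1]='w' → 'khaew'
j=8: add t[2]='e' → 'khaewe'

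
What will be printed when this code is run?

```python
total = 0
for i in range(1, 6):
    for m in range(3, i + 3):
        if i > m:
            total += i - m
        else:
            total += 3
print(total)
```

i=1,m=3: not 1>3, total = 0+3 = 3
i=2,m=3: not 2>3, total = 3+3 = 6
i=2,m=4: not 2>4, total = 6+3 = 9
i=3,m=3: not 3>3, total = 9+3 = 12
i=3,m=4: not 3>4, total = 12+3 = 15
i=3,m=5: not 3>5, total = 15+3 = 18
i=4,m=3: 4>3, total = 18+1 = 19
i=4,m=4: not 4>4, total = 19+3 = 22
i=4,m=5: not 4>5, total = 22+3 = 25
i=4,m=6: not 4>6, total = 25+3 = 28
i=5,m=3: 5>3, total = 28+2 = 30
i=5,m=4: 5>4, total = 30+1 = 31
i=5,m=5: not 5>5, total = 31+3 = 34
i=5,m=6: not 5>6, total = 34+3 = 37
i=5,m=7: not 5>7, total = 37+3 = 40

40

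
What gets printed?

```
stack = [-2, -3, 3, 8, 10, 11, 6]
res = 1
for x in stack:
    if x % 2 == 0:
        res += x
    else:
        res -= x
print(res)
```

12

x=-2: even, res = 1+(-2) = -1
x=-3: not even, res = (-1)-(-3) = 2
x=3: not even, res = 2-3 = -1
x=8: even, res = (-1)+8 = 7
x=10: even, res = 7+10 = 17
x=11: not even, res = 17-11 = 6
x=6: even, res = 6+6 = 12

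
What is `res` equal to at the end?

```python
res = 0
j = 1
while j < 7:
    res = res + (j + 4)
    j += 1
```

j=1: res = 0+5 = 5
j=2: res = 5+6 = 11
j=3: res = 11+7 = 18
j=4: res = 18+8 = 26
j=5: res = 26+9 = 35
j=6: res = 35+10 = 45

45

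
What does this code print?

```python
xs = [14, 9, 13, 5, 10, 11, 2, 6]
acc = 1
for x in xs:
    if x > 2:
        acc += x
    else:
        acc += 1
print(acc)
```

70

x=14: >2, acc = 1+14 = 15
x=9: >2, acc = 15+9 = 24
x=13: >2, acc = 24+13 = 37
x=5: >2, acc = 37+5 = 42
x=10: >2, acc = 42+10 = 52
x=11: >2, acc = 52+11 = 63
x=2: not >2, acc = 63+1 = 64
x=6: >2, acc = 64+6 = 70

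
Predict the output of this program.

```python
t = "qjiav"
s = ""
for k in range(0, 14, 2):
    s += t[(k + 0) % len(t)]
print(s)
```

k=0: add t[0]='q' → 'q'
k=2: add t[2]='i' → 'qi'
k=4: add t[4]='v' → 'qiv'
k=6: add t[1]='j' → 'qivj'
k=8: add t[3]='a' → 'qivja'
k=10: add t[0]='q' → 'qivjaq'
k=12: add t[2]='i' → 'qivjaqi'

qivjaqi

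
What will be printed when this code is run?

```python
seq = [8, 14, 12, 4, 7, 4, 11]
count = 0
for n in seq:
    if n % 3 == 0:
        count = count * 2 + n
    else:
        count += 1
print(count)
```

20

n=8: not %3==0, count = 0+1 = 1
n=14: not %3==0, count = 1+1 = 2
n=12: %3==0, count = 2*2+12 = 16
n=4: not %3==0, count = 16+1 = 17
n=7: not %3==0, count = 17+1 = 18
n=4: not %3==0, count = 18+1 = 19
n=11: not %3==0, count = 19+1 = 20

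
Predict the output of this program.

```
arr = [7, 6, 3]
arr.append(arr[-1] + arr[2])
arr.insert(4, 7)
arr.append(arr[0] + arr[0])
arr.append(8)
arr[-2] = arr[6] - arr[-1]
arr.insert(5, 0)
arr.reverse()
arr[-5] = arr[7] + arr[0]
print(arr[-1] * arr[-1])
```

append arr[-1]+arr[2] = 3+3 = 6 → [7, 6, 3, 6]
insert 7 at 4 → [7, 6, 3, 6, 7]
append arr[0]+arr[0] = 7+7 = 14 → [7, 6, 3, 6, 7, 14]
append 8 → [7, 6, 3, 6, 7, 14, 8]
arr[-2] = arr[6]-arr[-1] = 8-8 = 0 → [7, 6, 3, 6, 7, 0, 8]
insert 0 at 5 → [7, 6, 3, 6, 7, 0, 0, 8]
reverse → [8, 0, 0, 7, 6, 3, 6, 7]
arr[-5] = arr[7]+arr[0] = 7+8 = 15 → [8, 0, 0, 15, 6, 3, 6, 7]
arr[-1]*arr[-1] = 7*7 = 49

49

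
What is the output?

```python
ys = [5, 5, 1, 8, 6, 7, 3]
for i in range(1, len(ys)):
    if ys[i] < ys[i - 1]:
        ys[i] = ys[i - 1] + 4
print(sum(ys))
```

95

i=1: 5>=5, unchanged → [5, 5, 1, 8, 6, 7, 3]
i=2: 1<5, ys[2] = 5+4 = 9 → [5, 5, 9, 8, 6, 7, 3]
i=3: 8<9, ys[3] = 9+4 = 13 → [5, 5, 9, 13, 6, 7, 3]
i=4: 6<13, ys[4] = 13+4 = 17 → [5, 5, 9, 13, 17, 7, 3]
i=5: 7<17, ys[5] = 17+4 = 21 → [5, 5, 9, 13, 17, 21, 3]
i=6: 3<21, ys[6] = 21+4 = 25 → [5, 5, 9, 13, 17, 21, 25]
sum = 95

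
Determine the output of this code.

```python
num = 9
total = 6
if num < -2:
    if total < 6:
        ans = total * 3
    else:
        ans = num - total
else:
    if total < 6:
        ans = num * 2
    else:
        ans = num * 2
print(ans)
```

18

num=9, total=6
num < -2 is False; total < 6 is False
→ ans = num * 2 = 18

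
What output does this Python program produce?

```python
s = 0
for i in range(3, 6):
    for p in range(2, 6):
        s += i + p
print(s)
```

i=3,p=2: s = 0+5 = 5
i=3,p=3: s = 5+6 = 11
i=3,p=4: s = 11+7 = 18
i=3,p=5: s = 18+8 = 26
i=4,p=2: s = 26+6 = 32
i=4,p=3: s = 32+7 = 39
i=4,p=4: s = 39+8 = 47
i=4,p=5: s = 47+9 = 56
i=5,p=2: s = 56+7 = 63
i=5,p=3: s = 63+8 = 71
i=5,p=4: s = 71+9 = 80
i=5,p=5: s = 80+10 = 90

90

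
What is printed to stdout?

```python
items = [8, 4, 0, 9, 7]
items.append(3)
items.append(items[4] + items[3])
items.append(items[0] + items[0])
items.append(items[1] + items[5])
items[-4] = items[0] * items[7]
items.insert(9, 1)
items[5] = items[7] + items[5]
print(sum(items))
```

append 3 → [8, 4, 0, 9, 7, 3]
append items[4]+items[3] = 7+9 = 16 → [8, 4, 0, 9, 7, 3, 16]
append items[0]+items[0] = 8+8 = 16 → [8, 4, 0, 9, 7, 3, 16, 16]
append items[1]+items[5] = 4+3 = 7 → [8, 4, 0, 9, 7, 3, 16, 16, 7]
items[-4] = items[0]*items[7] = 8*16 = 128 → [8, 4, 0, 9, 7, 128, 16, 16, 7]
insert 1 at 9 → [8, 4, 0, 9, 7, 128, 16, 16, 7, 1]
items[5] = items[7]+items[5] = 16+128 = 144 → [8, 4, 0, 9, 7, 144, 16, 16, 7, 1]
sum = 212

212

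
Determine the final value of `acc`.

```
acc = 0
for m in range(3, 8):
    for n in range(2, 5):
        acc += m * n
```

m=3,n=2: acc = 0+6 = 6
m=3,n=3: acc = 6+9 = 15
m=3,n=4: acc = 15+12 = 27
m=4,n=2: acc = 27+8 = 35
m=4,n=3: acc = 35+12 = 47
m=4,n=4: acc = 47+16 = 63
m=5,n=2: acc = 63+10 = 73
m=5,n=3: acc = 73+15 = 88
m=5,n=4: acc = 88+20 = 108
m=6,n=2: acc = 108+12 = 120
m=6,n=3: acc = 120+18 = 138
m=6,n=4: acc = 138+24 = 162
m=7,n=2: acc = 162+14 = 176
m=7,n=3: acc = 176+21 = 197
m=7,n=4: acc = 197+28 = 225

225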